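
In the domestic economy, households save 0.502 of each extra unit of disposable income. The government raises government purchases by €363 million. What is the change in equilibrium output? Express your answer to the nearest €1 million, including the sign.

MPC = 1 − MPS = 1 − 0.502 = 0.498.
Spending multiplier = 1/(1 − MPC) = 1/(1 − 0.498) = 1/0.502 ≈ 1.992.
ΔY = k × ΔG = (+€363 million) / 0.502 ≈ +€723 million.

+€723 million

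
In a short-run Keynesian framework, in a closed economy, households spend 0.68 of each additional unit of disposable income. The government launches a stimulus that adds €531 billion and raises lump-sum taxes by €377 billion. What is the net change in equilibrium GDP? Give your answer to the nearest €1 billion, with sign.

+€858 billion

Expenditure multiplier = 1/(1 − MPC) = 1/(1 − 0.68) = 1/0.32 = 3.125.
ΔG contributes k·ΔG = (+€531 billion) / 0.32 ≈ +€1,659.4 billion.
ΔT of +€377 billion changes first-round spending by −c·ΔT = −€256.36 billion, contributing k·(−c·ΔT) = (−€256.36 billion) / 0.32 ≈ −€801.1 billion.
Net ΔY = k(ΔG − c·ΔT) = (+€274.64 billion) / 0.32 ≈ +€858 billion.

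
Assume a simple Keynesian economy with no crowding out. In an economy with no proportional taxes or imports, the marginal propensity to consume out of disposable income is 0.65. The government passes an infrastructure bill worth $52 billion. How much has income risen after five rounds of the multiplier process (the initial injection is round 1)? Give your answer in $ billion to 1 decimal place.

Round 1 adds ΔG = $52 billion; each later round is MPC = 0.65 times the previous.
After 5 rounds: 52 + 33.8 + 21.97 + 14.2805 + 9.282325 = ΔG·(1 − c^5)/(1 − c) = 52 × (1 − 0.1160290625)/0.35 ≈ $131.3 billion.

$131.3 billion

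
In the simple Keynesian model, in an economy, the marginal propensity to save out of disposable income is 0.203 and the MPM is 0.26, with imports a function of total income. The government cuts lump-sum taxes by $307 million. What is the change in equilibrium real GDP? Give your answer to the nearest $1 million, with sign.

+$528 million

MPC = 1 − MPS = 1 − 0.203 = 0.797.
A lump-sum tax change of −$307 million shifts disposable income by +$307 million; first-round consumption changes by −c × ΔT = −0.797 × (−$307 million) = +$244.679 million.
Expenditure multiplier = 1/(1 − c + m) = 1/(1 − 0.797 + 0.26) = 1/0.463 ≈ 2.16.
The tax multiplier is −c × k ≈ −1.721, so ΔY = k × (−c·ΔT) = (+$244.679 million) / 0.463 ≈ +$528 million.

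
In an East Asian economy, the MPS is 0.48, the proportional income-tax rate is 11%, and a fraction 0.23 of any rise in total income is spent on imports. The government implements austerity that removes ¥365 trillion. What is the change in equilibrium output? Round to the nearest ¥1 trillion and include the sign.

−¥476 trillion

MPC = 1 − MPS = 1 − 0.48 = 0.52.
Expenditure multiplier = 1/(1 − c(1−t) + m) = 1/(1 − 0.52×0.89 + 0.23) = 1/0.7672 ≈ 1.303.
ΔY = k × ΔG = (−¥365 trillion) / 0.7672 ≈ −¥476 trillion.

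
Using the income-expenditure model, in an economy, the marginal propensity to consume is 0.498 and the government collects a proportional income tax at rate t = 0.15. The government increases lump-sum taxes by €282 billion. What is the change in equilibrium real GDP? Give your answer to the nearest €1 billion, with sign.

A lump-sum tax change of +€282 billion shifts disposable income by −€282 billion; first-round consumption changes by −c × ΔT = −0.498 × (+€282 billion) = −€140.436 billion.
Expenditure multiplier = 1/(1 − c(1−t)) = 1/(1 − 0.498×0.85) = 1/0.5767 ≈ 1.734.
The tax multiplier is −c × k ≈ −0.864, so ΔY = k × (−c·ΔT) = (−€140.436 billion) / 0.5767 ≈ −€244 billion.

−€244 billion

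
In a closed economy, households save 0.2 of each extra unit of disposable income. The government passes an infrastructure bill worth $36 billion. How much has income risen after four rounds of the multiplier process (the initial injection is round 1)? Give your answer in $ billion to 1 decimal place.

$106.3 billion

MPC = 1 − MPS = 1 − 0.2 = 0.8.
Round 1 adds ΔG = $36 billion; each later round is MPC = 0.8 times the previous.
After 4 rounds: 36 + 28.8 + 23.04 + 18.432 = ΔG·(1 − c^4)/(1 − c) = 36 × (1 − 0.4096)/0.2 ≈ $106.3 billion.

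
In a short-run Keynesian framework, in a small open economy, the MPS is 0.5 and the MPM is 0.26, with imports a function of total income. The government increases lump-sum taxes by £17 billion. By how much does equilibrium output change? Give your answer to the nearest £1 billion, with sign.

−£11 billion

MPC = 1 − MPS = 1 − 0.5 = 0.5.
A lump-sum tax change of +£17 billion shifts disposable income by −£17 billion; first-round consumption changes by −c × ΔT = −0.5 × (+£17 billion) = −£8.5 billion.
Expenditure multiplier = 1/(1 − c + m) = 1/(1 − 0.5 + 0.26) = 1/0.76 ≈ 1.316.
The tax multiplier is −c × k ≈ −0.658, so ΔY = k × (−c·ΔT) = (−£8.5 billion) / 0.76 ≈ −£11 billion.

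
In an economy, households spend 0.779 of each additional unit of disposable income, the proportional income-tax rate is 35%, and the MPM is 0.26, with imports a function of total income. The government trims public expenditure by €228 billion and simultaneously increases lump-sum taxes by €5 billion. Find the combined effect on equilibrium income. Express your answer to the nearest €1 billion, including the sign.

−€308 billion

Expenditure multiplier = 1/(1 − c(1−t) + m) = 1/(1 − 0.779×0.65 + 0.26) = 1/0.75365 ≈ 1.327.
ΔG contributes k·ΔG = (−€228 billion) / 0.75365 ≈ −€302.5 billion.
ΔT of +€5 billion changes first-round spending by −c·ΔT = −€3.895 billion, contributing k·(−c·ΔT) = (−€3.895 billion) / 0.75365 ≈ −€5.2 billion.
Net ΔY = k(ΔG − c·ΔT) = (−€231.895 billion) / 0.75365 ≈ −€308 billion.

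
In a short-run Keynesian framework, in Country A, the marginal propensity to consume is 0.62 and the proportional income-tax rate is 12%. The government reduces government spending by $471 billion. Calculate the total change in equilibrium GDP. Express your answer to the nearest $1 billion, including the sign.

Spending multiplier = 1/(1 − c(1−t)) = 1/(1 − 0.62×0.88) = 1/0.4544 ≈ 2.201.
ΔY = k × ΔG = (−$471 billion) / 0.4544 ≈ −$1,037 billion.

−$1,037 billion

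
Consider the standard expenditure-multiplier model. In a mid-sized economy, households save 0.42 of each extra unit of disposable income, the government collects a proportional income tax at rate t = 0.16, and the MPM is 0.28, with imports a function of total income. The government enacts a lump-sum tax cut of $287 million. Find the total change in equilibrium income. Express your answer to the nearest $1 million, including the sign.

MPC = 1 − MPS = 1 − 0.42 = 0.58.
A lump-sum tax change of −$287 million shifts disposable income by +$287 million; first-round consumption changes by −c × ΔT = −0.58 × (−$287 million) = +$166.46 million.
Expenditure multiplier = 1/(1 − c(1−t) + m) = 1/(1 − 0.58×0.84 + 0.28) = 1/0.7928 ≈ 1.261.
The tax multiplier is −c × k ≈ −0.732, so ΔY = k × (−c·ΔT) = (+$166.46 million) / 0.7928 ≈ +$210 million.

+$210 million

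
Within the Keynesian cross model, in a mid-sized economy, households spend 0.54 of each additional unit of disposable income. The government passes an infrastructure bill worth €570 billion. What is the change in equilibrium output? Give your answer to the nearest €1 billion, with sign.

+€1,239 billion

Expenditure multiplier = 1/(1 − MPC) = 1/(1 − 0.54) = 1/0.46 ≈ 2.174.
ΔY = k × ΔG = (+€570 billion) / 0.46 ≈ +€1,239 billion.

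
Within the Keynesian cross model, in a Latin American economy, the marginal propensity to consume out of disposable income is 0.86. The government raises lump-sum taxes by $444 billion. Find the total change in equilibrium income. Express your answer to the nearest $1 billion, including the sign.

A lump-sum tax change of +$444 billion shifts disposable income by −$444 billion; first-round consumption changes by −c × ΔT = −0.86 × (+$444 billion) = −$381.84 billion.
Expenditure multiplier = 1/(1 − MPC) = 1/(1 − 0.86) = 1/0.14 ≈ 7.143.
The tax multiplier is −c × k ≈ −6.143, so ΔY = k × (−c·ΔT) = (−$381.84 billion) / 0.14 ≈ −$2,727 billion.

−$2,727 billion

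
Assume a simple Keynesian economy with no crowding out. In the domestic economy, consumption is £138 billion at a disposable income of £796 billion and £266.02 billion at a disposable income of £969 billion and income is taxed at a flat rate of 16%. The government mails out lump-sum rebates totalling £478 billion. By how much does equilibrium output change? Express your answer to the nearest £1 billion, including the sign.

MPC = ΔC/ΔYd = (266.02 − 138)/(969 − 796) = 128.02/173 = 0.74.
A lump-sum tax change of −£478 billion shifts disposable income by +£478 billion; first-round consumption changes by −c × ΔT = −0.74 × (−£478 billion) = +£353.72 billion.
Expenditure multiplier = 1/(1 − c(1−t)) = 1/(1 − 0.74×0.84) = 1/0.3784 ≈ 2.643.
The tax multiplier is −c × k ≈ −1.956, so ΔY = k × (−c·ΔT) = (+£353.72 billion) / 0.3784 ≈ +£935 billion.

+£935 billion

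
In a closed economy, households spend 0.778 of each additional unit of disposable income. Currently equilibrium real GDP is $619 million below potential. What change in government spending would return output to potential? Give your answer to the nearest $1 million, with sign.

+$137 million

Spending multiplier = 1/(1 − MPC) = 1/(1 − 0.778) = 1/0.222 ≈ 4.505.
Need ΔY = +$619 million, so ΔG = ΔY/k = (+$619 million) × 0.222 ≈ +$137 million.
The government should increase government spending by $137 million.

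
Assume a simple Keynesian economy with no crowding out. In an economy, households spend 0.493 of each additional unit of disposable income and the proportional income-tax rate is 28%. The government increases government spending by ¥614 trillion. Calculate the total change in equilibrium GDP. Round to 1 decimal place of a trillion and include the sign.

Spending multiplier = 1/(1 − c(1−t)) = 1/(1 − 0.493×0.72) = 1/0.64504 ≈ 1.55.
ΔY = k × ΔG = (+¥614 trillion) / 0.64504 ≈ +¥951.9 trillion.

+¥951.9 trillion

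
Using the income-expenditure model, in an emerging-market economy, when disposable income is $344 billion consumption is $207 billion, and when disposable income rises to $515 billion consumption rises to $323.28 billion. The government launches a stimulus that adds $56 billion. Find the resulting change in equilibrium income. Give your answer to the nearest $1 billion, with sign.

+$175 billion

MPC = ΔC/ΔYd = (323.28 − 207)/(515 − 344) = 116.28/171 = 0.68.
Government-spending multiplier = 1/(1 − MPC) = 1/(1 − 0.68) = 1/0.32 = 3.125.
ΔY = k × ΔG = (+$56 billion) / 0.32 = +$175 billion.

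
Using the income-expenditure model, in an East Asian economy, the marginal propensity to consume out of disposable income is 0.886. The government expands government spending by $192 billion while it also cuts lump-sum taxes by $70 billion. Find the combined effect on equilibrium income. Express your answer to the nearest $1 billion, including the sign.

Expenditure multiplier = 1/(1 − MPC) = 1/(1 − 0.886) = 1/0.114 ≈ 8.772.
ΔG contributes k·ΔG = (+$192 billion) / 0.114 ≈ +$1,684.2 billion.
ΔT of −$70 billion changes first-round spending by −c·ΔT = +$62.02 billion, contributing k·(−c·ΔT) = (+$62.02 billion) / 0.114 ≈ +$544 billion.
Net ΔY = k(ΔG − c·ΔT) = (+$254.02 billion) / 0.114 ≈ +$2,228 billion.

+$2,228 billion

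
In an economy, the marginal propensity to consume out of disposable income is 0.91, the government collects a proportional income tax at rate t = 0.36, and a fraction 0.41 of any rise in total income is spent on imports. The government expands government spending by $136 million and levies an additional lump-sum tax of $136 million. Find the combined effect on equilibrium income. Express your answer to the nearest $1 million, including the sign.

Expenditure multiplier = 1/(1 − c(1−t) + m) = 1/(1 − 0.91×0.64 + 0.41) = 1/0.8276 ≈ 1.208.
ΔG contributes k·ΔG = (+$136 million) / 0.8276 ≈ +$164.3 million.
ΔT of +$136 million changes first-round spending by −c·ΔT = −$123.76 million, contributing k·(−c·ΔT) = (−$123.76 million) / 0.8276 ≈ −$149.5 million.
Net ΔY = k(ΔG − c·ΔT) = (+$12.24 million) / 0.8276 ≈ +$15 million.

+$15 million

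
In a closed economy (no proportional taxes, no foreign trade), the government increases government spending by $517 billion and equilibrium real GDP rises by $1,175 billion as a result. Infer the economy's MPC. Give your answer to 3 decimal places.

Implied spending multiplier k = ΔY/ΔG = 1,175/517 ≈ 2.2727.
Since k = 1/(1 − MPC), MPC = 1 − 1/k = 1 − ΔG/ΔY = 1 − 517/1,175 = 0.560.

0.560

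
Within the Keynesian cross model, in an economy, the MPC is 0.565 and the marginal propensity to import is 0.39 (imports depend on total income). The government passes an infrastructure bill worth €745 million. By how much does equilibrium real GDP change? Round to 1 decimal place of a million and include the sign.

Government-spending multiplier = 1/(1 − c + m) = 1/(1 − 0.565 + 0.39) = 1/0.825 ≈ 1.212.
ΔY = k × ΔG = (+€745 million) / 0.825 ≈ +€903 million.

+€903.0 million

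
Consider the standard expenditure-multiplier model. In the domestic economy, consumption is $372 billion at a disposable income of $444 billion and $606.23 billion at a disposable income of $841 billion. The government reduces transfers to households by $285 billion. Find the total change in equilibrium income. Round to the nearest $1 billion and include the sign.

−$410 billion

MPC = ΔC/ΔYd = (606.23 − 372)/(841 − 444) = 234.23/397 = 0.59.
The transfer change shifts disposable income by −$285 billion, so first-round consumption changes by c·ΔTR = 0.59 × (−$285 billion) = −$168.15 billion.
Expenditure multiplier = 1/(1 − MPC) = 1/(1 − 0.59) = 1/0.41 ≈ 2.439.
The transfer multiplier is c × k ≈ 1.439, so ΔY = k × (c·ΔTR) = (−$168.15 billion) / 0.41 ≈ −$410 billion.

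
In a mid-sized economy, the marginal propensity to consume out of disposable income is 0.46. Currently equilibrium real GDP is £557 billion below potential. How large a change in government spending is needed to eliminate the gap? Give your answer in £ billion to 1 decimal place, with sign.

+£300.8 billion

Spending multiplier = 1/(1 − MPC) = 1/(1 − 0.46) = 1/0.54 ≈ 1.852.
Need ΔY = +£557 billion, so ΔG = ΔY/k = (+£557 billion) × 0.54 ≈ +£300.8 billion.
The government should increase government spending by £300.8 billion.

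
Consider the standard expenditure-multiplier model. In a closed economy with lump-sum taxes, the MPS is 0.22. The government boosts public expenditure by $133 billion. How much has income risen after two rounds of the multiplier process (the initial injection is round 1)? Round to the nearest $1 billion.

MPC = 1 − MPS = 1 − 0.22 = 0.78.
Round 1 adds ΔG = $133 billion; each later round is MPC = 0.78 times the previous.
After 2 rounds: 133 + 103.74 = ΔG·(1 − c^2)/(1 − c) = 133 × (1 − 0.6084)/0.22 ≈ $237 billion.

$237 billion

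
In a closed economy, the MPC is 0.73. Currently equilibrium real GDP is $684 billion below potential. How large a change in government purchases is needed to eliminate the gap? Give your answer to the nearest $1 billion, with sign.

+$185 billion

Spending multiplier = 1/(1 − MPC) = 1/(1 − 0.73) = 1/0.27 ≈ 3.704.
Need ΔY = +$684 billion, so ΔG = ΔY/k = (+$684 billion) × 0.27 ≈ +$185 billion.
The government should increase government purchases by $185 billion.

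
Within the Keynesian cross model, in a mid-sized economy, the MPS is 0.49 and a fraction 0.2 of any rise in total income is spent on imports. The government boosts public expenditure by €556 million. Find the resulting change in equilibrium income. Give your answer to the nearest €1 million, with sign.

MPC = 1 − MPS = 1 − 0.49 = 0.51.
Spending multiplier = 1/(1 − c + m) = 1/(1 − 0.51 + 0.2) = 1/0.69 ≈ 1.449.
ΔY = k × ΔG = (+€556 million) / 0.69 ≈ +€806 million.

+€806 million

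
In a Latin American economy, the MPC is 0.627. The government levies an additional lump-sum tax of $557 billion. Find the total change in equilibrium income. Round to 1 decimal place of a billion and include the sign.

−$936.3 billion

A lump-sum tax change of +$557 billion shifts disposable income by −$557 billion; first-round consumption changes by −c × ΔT = −0.627 × (+$557 billion) = −$349.239 billion.
Expenditure multiplier = 1/(1 − MPC) = 1/(1 − 0.627) = 1/0.373 ≈ 2.681.
The tax multiplier is −c × k ≈ −1.681, so ΔY = k × (−c·ΔT) = (−$349.239 billion) / 0.373 ≈ −$936.3 billion.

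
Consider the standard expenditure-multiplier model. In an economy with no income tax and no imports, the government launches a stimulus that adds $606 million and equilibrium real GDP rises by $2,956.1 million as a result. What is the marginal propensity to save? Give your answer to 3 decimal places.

Implied spending multiplier k = ΔY/ΔG = 2,956.1/606 ≈ 4.8781.
Since k = 1/(1 − MPC), MPC = 1 − 1/k = 1 − ΔG/ΔY = 1 − 606/2,956.1 ≈ 0.795.
MPS = 1 − MPC = 0.205.

0.205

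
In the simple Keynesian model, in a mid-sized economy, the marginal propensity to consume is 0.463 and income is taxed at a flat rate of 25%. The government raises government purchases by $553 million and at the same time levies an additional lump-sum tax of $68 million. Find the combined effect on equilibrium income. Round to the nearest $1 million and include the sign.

Expenditure multiplier = 1/(1 − c(1−t)) = 1/(1 − 0.463×0.75) = 1/0.65275 ≈ 1.532.
ΔG contributes k·ΔG = (+$553 million) / 0.65275 ≈ +$847.2 million.
ΔT of +$68 million changes first-round spending by −c·ΔT = −$31.484 million, contributing k·(−c·ΔT) = (−$31.484 million) / 0.65275 ≈ −$48.2 million.
Net ΔY = k(ΔG − c·ΔT) = (+$521.516 million) / 0.65275 ≈ +$799 million.

+$799 million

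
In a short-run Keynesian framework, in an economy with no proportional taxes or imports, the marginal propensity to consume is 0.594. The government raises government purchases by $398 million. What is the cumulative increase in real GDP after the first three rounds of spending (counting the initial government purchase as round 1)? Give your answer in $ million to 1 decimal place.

$774.8 million

Round 1 adds ΔG = $398 million; each later round is MPC = 0.594 times the previous.
After 3 rounds: 398 + 236.412 + 140.428728 = ΔG·(1 − c^3)/(1 − c) = 398 × (1 − 0.209584584)/0.406 ≈ $774.8 million.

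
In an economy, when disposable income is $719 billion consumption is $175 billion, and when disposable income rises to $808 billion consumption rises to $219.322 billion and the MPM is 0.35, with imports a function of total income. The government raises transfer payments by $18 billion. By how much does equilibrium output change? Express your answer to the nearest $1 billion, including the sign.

+$11 billion

MPC = ΔC/ΔYd = (219.322 − 175)/(808 − 719) = 44.322/89 = 0.498.
The transfer change shifts disposable income by +$18 billion, so first-round consumption changes by c·ΔTR = 0.498 × (+$18 billion) = +$8.964 billion.
Expenditure multiplier = 1/(1 − c + m) = 1/(1 − 0.498 + 0.35) = 1/0.852 ≈ 1.174.
The transfer multiplier is c × k ≈ 0.585, so ΔY = k × (c·ΔTR) = (+$8.964 billion) / 0.852 ≈ +$11 billion.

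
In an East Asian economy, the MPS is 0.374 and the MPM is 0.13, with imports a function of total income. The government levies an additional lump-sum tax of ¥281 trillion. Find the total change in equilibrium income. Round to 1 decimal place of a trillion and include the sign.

−¥349.0 trillion

MPC = 1 − MPS = 1 − 0.374 = 0.626.
A lump-sum tax change of +¥281 trillion shifts disposable income by −¥281 trillion; first-round consumption changes by −c × ΔT = −0.626 × (+¥281 trillion) = −¥175.906 trillion.
Expenditure multiplier = 1/(1 − c + m) = 1/(1 − 0.626 + 0.13) = 1/0.504 ≈ 1.984.
The tax multiplier is −c × k ≈ −1.242, so ΔY = k × (−c·ΔT) = (−¥175.906 trillion) / 0.504 ≈ −¥349 trillion.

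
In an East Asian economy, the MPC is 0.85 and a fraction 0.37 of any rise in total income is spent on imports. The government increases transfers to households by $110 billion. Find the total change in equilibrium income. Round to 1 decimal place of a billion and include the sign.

+$179.8 billion

The transfer change shifts disposable income by +$110 billion, so first-round consumption changes by c·ΔTR = 0.85 × (+$110 billion) = +$93.5 billion.
Expenditure multiplier = 1/(1 − c + m) = 1/(1 − 0.85 + 0.37) = 1/0.52 ≈ 1.923.
The transfer multiplier is c × k ≈ 1.635, so ΔY = k × (c·ΔTR) = (+$93.5 billion) / 0.52 ≈ +$179.8 billion.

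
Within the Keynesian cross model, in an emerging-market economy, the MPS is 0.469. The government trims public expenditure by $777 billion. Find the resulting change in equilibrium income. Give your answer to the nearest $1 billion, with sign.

MPC = 1 − MPS = 1 − 0.469 = 0.531.
Spending multiplier = 1/(1 − MPC) = 1/(1 − 0.531) = 1/0.469 ≈ 2.132.
ΔY = k × ΔG = (−$777 billion) / 0.469 ≈ −$1,657 billion.

−$1,657 billion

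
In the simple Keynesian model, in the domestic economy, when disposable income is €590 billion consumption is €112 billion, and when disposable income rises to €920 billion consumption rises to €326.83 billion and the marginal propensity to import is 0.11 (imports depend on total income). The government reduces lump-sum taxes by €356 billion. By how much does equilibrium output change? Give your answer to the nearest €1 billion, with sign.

+€505 billion

MPC = ΔC/ΔYd = (326.83 − 112)/(920 − 590) = 214.83/330 = 0.651.
A lump-sum tax change of −€356 billion shifts disposable income by +€356 billion; first-round consumption changes by −c × ΔT = −0.651 × (−€356 billion) = +€231.756 billion.
Expenditure multiplier = 1/(1 − c + m) = 1/(1 − 0.651 + 0.11) = 1/0.459 ≈ 2.179.
The tax multiplier is −c × k ≈ −1.418, so ΔY = k × (−c·ΔT) = (+€231.756 billion) / 0.459 ≈ +€505 billion.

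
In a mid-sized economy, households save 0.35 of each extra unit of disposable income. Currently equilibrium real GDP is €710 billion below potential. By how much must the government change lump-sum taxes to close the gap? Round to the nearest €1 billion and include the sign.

−€382 billion

MPC = 1 − MPS = 1 − 0.35 = 0.65.
Spending multiplier = 1/(1 − MPC) = 1/(1 − 0.65) = 1/0.35 ≈ 2.857.
Tax multiplier = −c·k = −0.65/0.35 ≈ −1.857. Need ΔY = +€710 billion, so ΔT = ΔY/(−c·k) = −(+€710 billion) × 0.35 / 0.65 ≈ −€382 billion.
The government should cut lump-sum taxes by €382 billion.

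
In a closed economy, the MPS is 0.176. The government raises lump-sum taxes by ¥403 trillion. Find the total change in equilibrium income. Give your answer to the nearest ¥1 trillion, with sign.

MPC = 1 − MPS = 1 − 0.176 = 0.824.
A lump-sum tax change of +¥403 trillion shifts disposable income by −¥403 trillion; first-round consumption changes by −c × ΔT = −0.824 × (+¥403 trillion) = −¥332.072 trillion.
Expenditure multiplier = 1/(1 − MPC) = 1/(1 − 0.824) = 1/0.176 ≈ 5.682.
The tax multiplier is −c × k ≈ −4.682, so ΔY = k × (−c·ΔT) = (−¥332.072 trillion) / 0.176 ≈ −¥1,887 trillion.

−¥1,887 trillion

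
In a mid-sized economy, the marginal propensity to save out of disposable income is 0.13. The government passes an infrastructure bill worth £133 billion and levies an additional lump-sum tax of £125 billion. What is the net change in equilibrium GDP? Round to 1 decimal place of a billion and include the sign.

MPC = 1 − MPS = 1 − 0.13 = 0.87.
Expenditure multiplier = 1/(1 − MPC) = 1/(1 − 0.87) = 1/0.13 ≈ 7.692.
ΔG contributes k·ΔG = (+£133 billion) / 0.13 ≈ +£1,023.1 billion.
ΔT of +£125 billion changes first-round spending by −c·ΔT = −£108.75 billion, contributing k·(−c·ΔT) = (−£108.75 billion) / 0.13 ≈ −£836.5 billion.
Net ΔY = k(ΔG − c·ΔT) = (+£24.25 billion) / 0.13 ≈ +£186.5 billion.

+£186.5 billion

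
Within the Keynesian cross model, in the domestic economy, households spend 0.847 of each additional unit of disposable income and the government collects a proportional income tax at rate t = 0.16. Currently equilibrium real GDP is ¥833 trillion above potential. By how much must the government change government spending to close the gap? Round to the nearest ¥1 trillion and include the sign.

Spending multiplier = 1/(1 − c(1−t)) = 1/(1 − 0.847×0.84) = 1/0.28852 ≈ 3.466.
Need ΔY = −¥833 trillion, so ΔG = ΔY/k = (−¥833 trillion) × 0.28852 ≈ −¥240 trillion.
The government should cut government spending by ¥240 trillion.

−¥240 trillion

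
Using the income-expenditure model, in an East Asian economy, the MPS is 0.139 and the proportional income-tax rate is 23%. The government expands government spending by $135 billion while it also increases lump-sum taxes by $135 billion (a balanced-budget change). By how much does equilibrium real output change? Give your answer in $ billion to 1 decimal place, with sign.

+$55.7 billion

MPC = 1 − MPS = 1 − 0.139 = 0.861.
Expenditure multiplier = 1/(1 − c(1−t)) = 1/(1 − 0.861×0.77) = 1/0.33703 ≈ 2.967.
ΔG contributes k·ΔG = (+$135 billion) / 0.33703 ≈ +$400.6 billion.
ΔT of +$135 billion changes first-round spending by −c·ΔT = −$116.235 billion, contributing k·(−c·ΔT) = (−$116.235 billion) / 0.33703 ≈ −$344.9 billion.
Net ΔY = k(ΔG − c·ΔT) = (+$18.765 billion) / 0.33703 ≈ +$55.7 billion.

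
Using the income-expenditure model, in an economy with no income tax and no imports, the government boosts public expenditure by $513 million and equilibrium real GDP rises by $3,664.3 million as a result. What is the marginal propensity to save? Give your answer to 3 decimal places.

0.140

Implied spending multiplier k = ΔY/ΔG = 3,664.3/513 ≈ 7.1429.
Since k = 1/(1 − MPC), MPC = 1 − 1/k = 1 − ΔG/ΔY = 1 − 513/3,664.3 ≈ 0.860.
MPS = 1 − MPC = 0.140.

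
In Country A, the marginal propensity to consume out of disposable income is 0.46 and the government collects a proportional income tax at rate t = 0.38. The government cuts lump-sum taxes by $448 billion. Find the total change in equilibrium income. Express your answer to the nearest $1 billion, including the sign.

+$288 billion

A lump-sum tax change of −$448 billion shifts disposable income by +$448 billion; first-round consumption changes by −c × ΔT = −0.46 × (−$448 billion) = +$206.08 billion.
Expenditure multiplier = 1/(1 − c(1−t)) = 1/(1 − 0.46×0.62) = 1/0.7148 ≈ 1.399.
The tax multiplier is −c × k ≈ −0.644, so ΔY = k × (−c·ΔT) = (+$206.08 billion) / 0.7148 ≈ +$288 billion.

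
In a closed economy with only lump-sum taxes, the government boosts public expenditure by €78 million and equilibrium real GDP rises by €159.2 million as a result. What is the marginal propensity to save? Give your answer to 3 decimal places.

0.490

Implied spending multiplier k = ΔY/ΔG = 159.2/78 ≈ 2.041.
Since k = 1/(1 − MPC), MPC = 1 − 1/k = 1 − ΔG/ΔY = 1 − 78/159.2 ≈ 0.510.
MPS = 1 − MPC = 0.490.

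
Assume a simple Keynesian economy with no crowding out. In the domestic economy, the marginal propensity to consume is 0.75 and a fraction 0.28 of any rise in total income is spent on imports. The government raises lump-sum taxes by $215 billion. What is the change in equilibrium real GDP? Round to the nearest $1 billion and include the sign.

−$304 billion

A lump-sum tax change of +$215 billion shifts disposable income by −$215 billion; first-round consumption changes by −c × ΔT = −0.75 × (+$215 billion) = −$161.25 billion.
Expenditure multiplier = 1/(1 − c + m) = 1/(1 − 0.75 + 0.28) = 1/0.53 ≈ 1.887.
The tax multiplier is −c × k ≈ −1.415, so ΔY = k × (−c·ΔT) = (−$161.25 billion) / 0.53 ≈ −$304 billion.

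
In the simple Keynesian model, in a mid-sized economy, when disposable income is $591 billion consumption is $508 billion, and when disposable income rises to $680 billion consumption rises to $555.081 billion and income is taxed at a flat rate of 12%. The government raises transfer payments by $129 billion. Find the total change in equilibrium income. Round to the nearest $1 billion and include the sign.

MPC = ΔC/ΔYd = (555.081 − 508)/(680 − 591) = 47.081/89 = 0.529.
The transfer change shifts disposable income by +$129 billion, so first-round consumption changes by c·ΔTR = 0.529 × (+$129 billion) = +$68.241 billion.
Expenditure multiplier = 1/(1 − c(1−t)) = 1/(1 − 0.529×0.88) = 1/0.53448 ≈ 1.871.
The transfer multiplier is c × k ≈ 0.99, so ΔY = k × (c·ΔTR) = (+$68.241 billion) / 0.53448 ≈ +$128 billion.

+$128 billion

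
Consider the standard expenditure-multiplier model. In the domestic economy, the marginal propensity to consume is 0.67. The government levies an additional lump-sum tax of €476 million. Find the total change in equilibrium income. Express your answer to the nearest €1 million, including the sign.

−€966 million

A lump-sum tax change of +€476 million shifts disposable income by −€476 million; first-round consumption changes by −c × ΔT = −0.67 × (+€476 million) = −€318.92 million.
Expenditure multiplier = 1/(1 − MPC) = 1/(1 − 0.67) = 1/0.33 ≈ 3.03.
The tax multiplier is −c × k ≈ −2.03, so ΔY = k × (−c·ΔT) = (−€318.92 million) / 0.33 ≈ −€966 million.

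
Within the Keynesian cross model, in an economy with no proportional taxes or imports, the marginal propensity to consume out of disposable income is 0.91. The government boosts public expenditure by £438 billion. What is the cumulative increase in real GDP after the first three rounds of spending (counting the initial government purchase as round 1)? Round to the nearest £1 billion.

Round 1 adds ΔG = £438 billion; each later round is MPC = 0.91 times the previous.
After 3 rounds: 438 + 398.58 + 362.7078 = ΔG·(1 − c^3)/(1 − c) = 438 × (1 − 0.753571)/0.09 ≈ £1,199 billion.

£1,199 billion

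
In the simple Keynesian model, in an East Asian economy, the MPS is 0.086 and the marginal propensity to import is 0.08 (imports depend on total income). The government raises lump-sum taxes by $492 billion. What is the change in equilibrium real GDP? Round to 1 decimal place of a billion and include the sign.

−$2,709.0 billion

MPC = 1 − MPS = 1 − 0.086 = 0.914.
A lump-sum tax change of +$492 billion shifts disposable income by −$492 billion; first-round consumption changes by −c × ΔT = −0.914 × (+$492 billion) = −$449.688 billion.
Expenditure multiplier = 1/(1 − c + m) = 1/(1 − 0.914 + 0.08) = 1/0.166 ≈ 6.024.
The tax multiplier is −c × k ≈ −5.506, so ΔY = k × (−c·ΔT) = (−$449.688 billion) / 0.166 ≈ −$2,709 billion.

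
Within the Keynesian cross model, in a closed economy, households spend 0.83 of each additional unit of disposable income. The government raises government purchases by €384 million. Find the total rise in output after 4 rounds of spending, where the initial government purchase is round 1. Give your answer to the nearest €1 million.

Round 1 adds ΔG = €384 million; each later round is MPC = 0.83 times the previous.
After 4 rounds: 384 + 318.72 + 264.5376 + 219.566208 = ΔG·(1 − c^4)/(1 − c) = 384 × (1 − 0.47458321)/0.17 ≈ €1,187 million.

€1,187 million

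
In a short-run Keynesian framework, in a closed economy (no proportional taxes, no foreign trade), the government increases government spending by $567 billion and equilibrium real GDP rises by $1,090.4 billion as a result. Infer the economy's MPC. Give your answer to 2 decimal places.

Implied spending multiplier k = ΔY/ΔG = 1,090.4/567 ≈ 1.9231.
Since k = 1/(1 − MPC), MPC = 1 − 1/k = 1 − ΔG/ΔY = 1 − 567/1,090.4 ≈ 0.48.

0.48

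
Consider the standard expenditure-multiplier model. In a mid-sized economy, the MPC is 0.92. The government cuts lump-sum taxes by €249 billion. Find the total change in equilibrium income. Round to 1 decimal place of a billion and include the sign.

A lump-sum tax change of −€249 billion shifts disposable income by +€249 billion; first-round consumption changes by −c × ΔT = −0.92 × (−€249 billion) = +€229.08 billion.
Expenditure multiplier = 1/(1 − MPC) = 1/(1 − 0.92) = 1/0.08 = 12.5.
The tax multiplier is −c × k = −11.5, so ΔY = k × (−c·ΔT) = (+€229.08 billion) / 0.08 = +€2,863.5 billion.

+€2,863.5 billion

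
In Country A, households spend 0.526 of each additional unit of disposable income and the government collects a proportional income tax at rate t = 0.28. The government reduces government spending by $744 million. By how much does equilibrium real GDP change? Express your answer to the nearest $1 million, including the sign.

−$1,198 million

Government-spending multiplier = 1/(1 − c(1−t)) = 1/(1 − 0.526×0.72) = 1/0.62128 ≈ 1.61.
ΔY = k × ΔG = (−$744 million) / 0.62128 ≈ −$1,198 million.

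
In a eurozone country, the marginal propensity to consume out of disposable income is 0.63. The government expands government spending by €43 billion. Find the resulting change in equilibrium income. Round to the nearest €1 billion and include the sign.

+€116 billion

Government-spending multiplier = 1/(1 − MPC) = 1/(1 − 0.63) = 1/0.37 ≈ 2.703.
ΔY = k × ΔG = (+€43 billion) / 0.37 ≈ +€116 billion.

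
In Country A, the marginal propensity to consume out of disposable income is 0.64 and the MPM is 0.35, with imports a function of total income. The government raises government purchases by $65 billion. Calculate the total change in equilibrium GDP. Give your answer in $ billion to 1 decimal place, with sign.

Spending multiplier = 1/(1 − c + m) = 1/(1 − 0.64 + 0.35) = 1/0.71 ≈ 1.408.
ΔY = k × ΔG = (+$65 billion) / 0.71 ≈ +$91.5 billion.

+$91.5 billion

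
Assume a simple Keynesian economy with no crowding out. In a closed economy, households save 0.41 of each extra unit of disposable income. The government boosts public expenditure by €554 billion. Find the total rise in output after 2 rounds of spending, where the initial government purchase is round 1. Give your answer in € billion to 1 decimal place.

MPC = 1 − MPS = 1 − 0.41 = 0.59.
Round 1 adds ΔG = €554 billion; each later round is MPC = 0.59 times the previous.
After 2 rounds: 554 + 326.86 = ΔG·(1 − c^2)/(1 − c) = 554 × (1 − 0.3481)/0.41 ≈ €880.9 billion.

€880.9 billion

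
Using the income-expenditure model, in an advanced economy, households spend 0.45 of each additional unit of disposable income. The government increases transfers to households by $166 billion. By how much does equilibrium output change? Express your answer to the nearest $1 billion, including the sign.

The transfer change shifts disposable income by +$166 billion, so first-round consumption changes by c·ΔTR = 0.45 × (+$166 billion) = +$74.7 billion.
Expenditure multiplier = 1/(1 − MPC) = 1/(1 − 0.45) = 1/0.55 ≈ 1.818.
The transfer multiplier is c × k ≈ 0.818, so ΔY = k × (c·ΔTR) = (+$74.7 billion) / 0.55 ≈ +$136 billion.

+$136 billion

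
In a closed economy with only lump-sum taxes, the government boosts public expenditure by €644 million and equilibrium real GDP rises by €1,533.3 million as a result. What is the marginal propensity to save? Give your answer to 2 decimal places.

Implied spending multiplier k = ΔY/ΔG = 1,533.3/644 ≈ 2.3809.
Since k = 1/(1 − MPC), MPC = 1 − 1/k = 1 − ΔG/ΔY = 1 − 644/1,533.3 ≈ 0.58.
MPS = 1 − MPC = 0.42.

0.42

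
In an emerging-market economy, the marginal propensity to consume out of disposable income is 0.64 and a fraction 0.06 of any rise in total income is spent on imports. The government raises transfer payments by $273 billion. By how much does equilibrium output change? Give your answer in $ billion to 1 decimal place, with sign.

+$416.0 billion

The transfer change shifts disposable income by +$273 billion, so first-round consumption changes by c·ΔTR = 0.64 × (+$273 billion) = +$174.72 billion.
Expenditure multiplier = 1/(1 − c + m) = 1/(1 − 0.64 + 0.06) = 1/0.42 ≈ 2.381.
The transfer multiplier is c × k ≈ 1.524, so ΔY = k × (c·ΔTR) = (+$174.72 billion) / 0.42 = +$416 billion.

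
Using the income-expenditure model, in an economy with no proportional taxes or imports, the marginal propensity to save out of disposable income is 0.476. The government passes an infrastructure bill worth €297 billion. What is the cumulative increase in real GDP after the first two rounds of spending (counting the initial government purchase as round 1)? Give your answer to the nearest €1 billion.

€453 billion

MPC = 1 − MPS = 1 − 0.476 = 0.524.
Round 1 adds ΔG = €297 billion; each later round is MPC = 0.524 times the previous.
After 2 rounds: 297 + 155.628 = ΔG·(1 − c^2)/(1 − c) = 297 × (1 − 0.274576)/0.476 ≈ €453 billion.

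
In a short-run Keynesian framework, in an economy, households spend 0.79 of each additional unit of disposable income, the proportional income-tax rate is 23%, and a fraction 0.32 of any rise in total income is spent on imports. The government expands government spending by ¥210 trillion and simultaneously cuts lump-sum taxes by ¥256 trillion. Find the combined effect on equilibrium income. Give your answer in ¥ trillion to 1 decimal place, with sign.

+¥579.2 trillion

Expenditure multiplier = 1/(1 − c(1−t) + m) = 1/(1 − 0.79×0.77 + 0.32) = 1/0.7117 ≈ 1.405.
ΔG contributes k·ΔG = (+¥210 trillion) / 0.7117 ≈ +¥295.1 trillion.
ΔT of −¥256 trillion changes first-round spending by −c·ΔT = +¥202.24 trillion, contributing k·(−c·ΔT) = (+¥202.24 trillion) / 0.7117 ≈ +¥284.2 trillion.
Net ΔY = k(ΔG − c·ΔT) = (+¥412.24 trillion) / 0.7117 ≈ +¥579.2 trillion.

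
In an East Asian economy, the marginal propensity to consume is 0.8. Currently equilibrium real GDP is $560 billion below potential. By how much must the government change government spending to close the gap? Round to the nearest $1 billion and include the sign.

Spending multiplier = 1/(1 − MPC) = 1/(1 − 0.8) = 1/0.2 = 5.
Need ΔY = +$560 billion, so ΔG = ΔY/k = (+$560 billion) × 0.2 = +$112 billion.
The government should increase government spending by $112 billion.

+$112 billion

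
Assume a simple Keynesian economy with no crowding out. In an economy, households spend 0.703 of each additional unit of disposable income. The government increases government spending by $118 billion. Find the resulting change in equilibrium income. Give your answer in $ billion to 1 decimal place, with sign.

+$397.3 billion

Spending multiplier = 1/(1 − MPC) = 1/(1 − 0.703) = 1/0.297 ≈ 3.367.
ΔY = k × ΔG = (+$118 billion) / 0.297 ≈ +$397.3 billion.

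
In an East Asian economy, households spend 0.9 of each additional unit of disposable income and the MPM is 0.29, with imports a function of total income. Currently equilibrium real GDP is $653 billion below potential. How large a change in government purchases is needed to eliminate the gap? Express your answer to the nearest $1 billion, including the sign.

Spending multiplier = 1/(1 − c + m) = 1/(1 − 0.9 + 0.29) = 1/0.39 ≈ 2.564.
Need ΔY = +$653 billion, so ΔG = ΔY/k = (+$653 billion) × 0.39 ≈ +$255 billion.
The government should increase government purchases by $255 billion.

+$255 billion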